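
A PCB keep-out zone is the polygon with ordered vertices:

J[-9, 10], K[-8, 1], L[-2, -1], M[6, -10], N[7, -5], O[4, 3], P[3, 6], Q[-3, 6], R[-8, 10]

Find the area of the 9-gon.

J→K: (-9)(1) − (-8)(10) = 71
K→L: (-8)(-1) − (-2)(1) = 10
L→M: (-2)(-10) − (6)(-1) = 26
M→N: (6)(-5) − (7)(-10) = 40
N→O: (7)(3) − (4)(-5) = 41
O→P: (4)(6) − (3)(3) = 15
P→Q: (3)(6) − (-3)(6) = 36
Q→R: (-3)(10) − (-8)(6) = 18
R→J: (-8)(10) − (-9)(10) = 10
Σ = 267
Area = |Σ|/2 = 133.5.

133.5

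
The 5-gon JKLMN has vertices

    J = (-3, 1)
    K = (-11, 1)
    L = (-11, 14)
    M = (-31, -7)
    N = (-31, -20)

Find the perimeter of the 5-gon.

|JK| = √((-8)² + (0)²) = √64 = 8
|KL| = √((0)² + (13)²) = √169 = 13
|LM| = √((-20)² + (-21)²) = √841 = 29
|MN| = √((0)² + (-13)²) = √169 = 13
|NJ| = √((28)² + (21)²) = √1225 = 35
Perimeter = 8 + 13 + 29 + 13 + 35 = 98.

98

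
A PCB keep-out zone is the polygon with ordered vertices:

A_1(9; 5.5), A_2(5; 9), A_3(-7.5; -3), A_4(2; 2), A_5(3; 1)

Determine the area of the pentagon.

50.25

Apply the shoelace formula: 2A = Σ (x_i·y_{i+1} − x_{i+1}·y_i), indices taken mod 5.
Σ = (53.5) + (52.5) + (-9) + (-4) + (7.5) = 100.5
Area = |Σ|/2 = 50.25.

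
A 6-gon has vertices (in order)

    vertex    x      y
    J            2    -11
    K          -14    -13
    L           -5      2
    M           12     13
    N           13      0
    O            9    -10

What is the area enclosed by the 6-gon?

370

Σ = (-180) + (-93) + (-89) + (-169) + (-130) + (-79) = -740
Area = |Σ|/2 = 370.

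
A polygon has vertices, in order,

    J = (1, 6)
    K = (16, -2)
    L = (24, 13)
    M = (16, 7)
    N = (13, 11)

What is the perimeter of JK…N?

62

|JK| = √((15)² + (-8)²) = √289 = 17
|KL| = √((8)² + (15)²) = √289 = 17
|LM| = √((-8)² + (-6)²) = √100 = 10
|MN| = √((-3)² + (4)²) = √25 = 5
|NJ| = √((-12)² + (-5)²) = √169 = 13
Perimeter = 17 + 17 + 10 + 5 + 13 = 62.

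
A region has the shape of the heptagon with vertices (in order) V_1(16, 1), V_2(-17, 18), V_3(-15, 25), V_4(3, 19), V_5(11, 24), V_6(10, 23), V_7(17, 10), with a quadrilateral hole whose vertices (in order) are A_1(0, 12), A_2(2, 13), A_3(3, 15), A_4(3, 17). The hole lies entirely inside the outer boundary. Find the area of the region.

379.5

Outer boundary:
Apply the shoelace (surveyor's) formula: 2A = Σ (x_i·y_{i+1} − x_{i+1}·y_i), indices taken mod 7.
V_1→V_2: (16)(18) − (-17)(1) = 305
V_2→V_3: (-17)(25) − (-15)(18) = -155
V_3→V_4: (-15)(19) − (3)(25) = -360
V_4→V_5: (3)(24) − (11)(19) = -137
V_5→V_6: (11)(23) − (10)(24) = 13
V_6→V_7: (10)(10) − (17)(23) = -291
V_7→V_1: (17)(1) − (16)(10) = -143
Σ = -768
Area = |Σ|/2 = 384.
Hole:
Apply Gauss's area formula: 2A = Σ (x_i·y_{i+1} − x_{i+1}·y_i), indices taken mod 4.
A_1→A_2: (0)(13) − (2)(12) = -24
A_2→A_3: (2)(15) − (3)(13) = -9
A_3→A_4: (3)(17) − (3)(15) = 6
A_4→A_1: (3)(12) − (0)(17) = 36
Σ = 9
Area = |Σ|/2 = 4.5.
Net area = 384 − 4.5 = 379.5.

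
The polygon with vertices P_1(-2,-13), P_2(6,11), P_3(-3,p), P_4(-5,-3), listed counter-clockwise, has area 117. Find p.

7

The doubled signed area Σ (x_i y_{i+1} − x_{i+1} y_i) is linear in p.
With p=0 it equals 157; the coefficient of p is 11 (from the two edges through P_3).
So 11·p + 157 = 2·117 = 234 ⇒ p = 7.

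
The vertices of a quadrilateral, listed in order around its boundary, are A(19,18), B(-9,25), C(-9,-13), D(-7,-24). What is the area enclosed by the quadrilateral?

717

Apply the surveyor's formula: 2A = Σ (x_i·y_{i+1} − x_{i+1}·y_i), indices taken mod 4.
Σ = (637) + (342) + (125) + (330) = 1434
Area = |Σ|/2 = 717.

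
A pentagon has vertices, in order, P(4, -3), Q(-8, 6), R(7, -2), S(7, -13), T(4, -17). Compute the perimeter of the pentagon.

|PQ| = √((-12)² + (9)²) = √225 = 15
|QR| = √((15)² + (-8)²) = √289 = 17
|RS| = √((0)² + (-11)²) = √121 = 11
|ST| = √((-3)² + (-4)²) = √25 = 5
|TP| = √((0)² + (14)²) = √196 = 14
Perimeter = 15 + 17 + 11 + 5 + 14 = 62.

62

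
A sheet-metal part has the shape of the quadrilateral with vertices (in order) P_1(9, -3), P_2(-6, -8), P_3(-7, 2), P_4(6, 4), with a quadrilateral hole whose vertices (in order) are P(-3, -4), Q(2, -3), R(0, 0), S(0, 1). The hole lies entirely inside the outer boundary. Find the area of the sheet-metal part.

116

Outer boundary:
Σ = (-90) + (-68) + (-40) + (-54) = -252
Area = |Σ|/2 = 126.
Hole:
Apply the shoelace (surveyor's) formula: 2A = Σ (x_i·y_{i+1} − x_{i+1}·y_i), indices taken mod 4.
P→Q: (-3)(-3) − (2)(-4) = 17
Q→R: (2)(0) − (0)(-3) = 0
R→S: (0)(1) − (0)(0) = 0
S→P: (0)(-4) − (-3)(1) = 3
Σ = 20
Area = |Σ|/2 = 10.
Net area = 126 − 10 = 116.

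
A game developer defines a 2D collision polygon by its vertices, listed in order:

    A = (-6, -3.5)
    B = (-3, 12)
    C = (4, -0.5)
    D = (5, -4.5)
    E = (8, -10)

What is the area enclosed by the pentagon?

123.25

Apply Gauss's area formula: 2A = Σ (x_i·y_{i+1} − x_{i+1}·y_i), indices taken mod 5.
A→B: (-6)(12) − (-3)(-3.5) = -82.5
B→C: (-3)(-0.5) − (4)(12) = -46.5
C→D: (4)(-4.5) − (5)(-0.5) = -15.5
D→E: (5)(-10) − (8)(-4.5) = -14
E→A: (8)(-3.5) − (-6)(-10) = -88
Σ = -246.5
Area = |Σ|/2 = 123.25.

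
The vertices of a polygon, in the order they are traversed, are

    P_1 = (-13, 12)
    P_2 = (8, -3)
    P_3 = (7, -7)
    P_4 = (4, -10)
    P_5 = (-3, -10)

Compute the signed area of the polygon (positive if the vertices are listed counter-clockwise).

Apply the surveyor's formula: 2A = Σ (x_i·y_{i+1} − x_{i+1}·y_i), indices taken mod 5.
Cross-terms: -57, -35, -42, -70, -166  ⇒  Σ = -370
Signed area = Σ/2 = -185 (negative ⇒ clockwise traversal).

-185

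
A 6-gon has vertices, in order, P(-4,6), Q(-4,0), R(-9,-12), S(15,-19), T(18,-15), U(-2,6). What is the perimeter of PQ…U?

|PQ| = √((0)² + (-6)²) = √36 = 6
|QR| = √((-5)² + (-12)²) = √169 = 13
|RS| = √((24)² + (-7)²) = √625 = 25
|ST| = √((3)² + (4)²) = √25 = 5
|TU| = √((-20)² + (21)²) = √841 = 29
|UP| = √((-2)² + (0)²) = √4 = 2
Perimeter = 6 + 13 + 25 + 5 + 29 + 2 = 80.

80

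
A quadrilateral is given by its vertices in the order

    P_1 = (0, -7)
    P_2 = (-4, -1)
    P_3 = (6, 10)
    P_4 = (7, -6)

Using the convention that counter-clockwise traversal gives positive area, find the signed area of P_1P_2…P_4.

Apply the shoelace (surveyor's) formula: 2A = Σ (x_i·y_{i+1} − x_{i+1}·y_i), indices taken mod 4.
Σ = (-28) + (-34) + (-106) + (-49) = -217
Signed area = Σ/2 = -108.5 (negative ⇒ clockwise traversal).

-108.5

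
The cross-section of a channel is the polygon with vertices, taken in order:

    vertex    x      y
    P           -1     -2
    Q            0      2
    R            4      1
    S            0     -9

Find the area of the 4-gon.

Apply the shoelace formula: 2A = Σ (x_i·y_{i+1} − x_{i+1}·y_i), indices taken mod 4.
Σ = (-2) + (-8) + (-36) + (-9) = -55
Area = |Σ|/2 = 27.5.

27.5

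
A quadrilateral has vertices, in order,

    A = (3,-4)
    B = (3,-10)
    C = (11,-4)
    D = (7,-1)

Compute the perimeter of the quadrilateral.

|AB| = √((0)² + (-6)²) = √36 = 6
|BC| = √((8)² + (6)²) = √100 = 10
|CD| = √((-4)² + (3)²) = √25 = 5
|DA| = √((-4)² + (-3)²) = √25 = 5
Perimeter = 6 + 10 + 5 + 5 = 26.

26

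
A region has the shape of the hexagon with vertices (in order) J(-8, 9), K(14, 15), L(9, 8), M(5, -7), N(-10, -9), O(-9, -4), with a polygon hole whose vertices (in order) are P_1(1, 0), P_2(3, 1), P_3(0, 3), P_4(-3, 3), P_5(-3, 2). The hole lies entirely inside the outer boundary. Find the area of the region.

310.5

Outer boundary:
Apply the shoelace (surveyor's) formula: 2A = Σ (x_i·y_{i+1} − x_{i+1}·y_i), indices taken mod 6.
J→K: (-8)(15) − (14)(9) = -246
K→L: (14)(8) − (9)(15) = -23
L→M: (9)(-7) − (5)(8) = -103
M→N: (5)(-9) − (-10)(-7) = -115
N→O: (-10)(-4) − (-9)(-9) = -41
O→J: (-9)(9) − (-8)(-4) = -113
Σ = -641
Area = |Σ|/2 = 320.5.
Hole:
Σ = (1) + (9) + (9) + (3) + (-2) = 20
Area = |Σ|/2 = 10.
Net area = 320.5 − 10 = 310.5.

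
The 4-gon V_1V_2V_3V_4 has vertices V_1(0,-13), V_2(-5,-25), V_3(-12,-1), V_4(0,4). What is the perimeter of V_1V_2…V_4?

|V_1V_2| = √((-5)² + (-12)²) = √169 = 13
|V_2V_3| = √((-7)² + (24)²) = √625 = 25
|V_3V_4| = √((12)² + (5)²) = √169 = 13
|V_4V_1| = √((0)² + (-17)²) = √289 = 17
Perimeter = 13 + 25 + 13 + 17 = 68.

68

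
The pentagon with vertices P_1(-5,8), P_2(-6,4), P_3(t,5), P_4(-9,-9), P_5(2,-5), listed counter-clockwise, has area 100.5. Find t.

-8

Write out the shoelace sum; only the two edges meeting at P_3 involve t:
2·Area = [((-6)·5 − t·4) + (t·(-9) − (-9)·5)] + 82
       = -13·t + 97 = 201
⇒ t = -8.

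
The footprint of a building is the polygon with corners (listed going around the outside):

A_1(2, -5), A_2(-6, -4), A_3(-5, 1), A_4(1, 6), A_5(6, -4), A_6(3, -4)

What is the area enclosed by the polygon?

77

Σ = (-38) + (-26) + (-31) + (-40) + (-12) + (-7) = -154
Area = |Σ|/2 = 77.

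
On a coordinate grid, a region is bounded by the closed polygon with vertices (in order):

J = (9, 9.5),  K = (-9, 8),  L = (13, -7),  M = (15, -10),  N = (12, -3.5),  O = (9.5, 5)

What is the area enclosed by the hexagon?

Apply the shoelace formula: 2A = Σ (x_i·y_{i+1} − x_{i+1}·y_i), indices taken mod 6.
Σ = (157.5) + (-41) + (-25) + (67.5) + (93.25) + (45.25) = 297.5
Area = |Σ|/2 = 148.75.

148.75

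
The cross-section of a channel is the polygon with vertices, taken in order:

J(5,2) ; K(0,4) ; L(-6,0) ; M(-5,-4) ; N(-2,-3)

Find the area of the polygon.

J→K: (5)(4) − (0)(2) = 20
K→L: (0)(0) − (-6)(4) = 24
L→M: (-6)(-4) − (-5)(0) = 24
M→N: (-5)(-3) − (-2)(-4) = 7
N→J: (-2)(2) − (5)(-3) = 11
Σ = 86
Area = |Σ|/2 = 43.

43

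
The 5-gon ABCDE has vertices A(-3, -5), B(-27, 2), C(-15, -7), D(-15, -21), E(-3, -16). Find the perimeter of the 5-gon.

|AB| = √((-24)² + (7)²) = √625 = 25
|BC| = √((12)² + (-9)²) = √225 = 15
|CD| = √((0)² + (-14)²) = √196 = 14
|DE| = √((12)² + (5)²) = √169 = 13
|EA| = √((0)² + (11)²) = √121 = 11
Perimeter = 25 + 15 + 14 + 13 + 11 = 78.

78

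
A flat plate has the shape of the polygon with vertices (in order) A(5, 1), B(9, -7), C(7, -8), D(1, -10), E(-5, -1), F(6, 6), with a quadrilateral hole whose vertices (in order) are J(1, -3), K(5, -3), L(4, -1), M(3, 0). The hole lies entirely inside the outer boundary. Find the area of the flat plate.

107.5

Outer boundary:
A→B: (5)(-7) − (9)(1) = -44
B→C: (9)(-8) − (7)(-7) = -23
C→D: (7)(-10) − (1)(-8) = -62
D→E: (1)(-1) − (-5)(-10) = -51
E→F: (-5)(6) − (6)(-1) = -24
F→A: (6)(1) − (5)(6) = -24
Σ = -228
Area = |Σ|/2 = 114.
Hole:
Cross-terms: 12, 7, 3, -9  ⇒  Σ = 13
Area = |Σ|/2 = 6.5.
Net area = 114 − 6.5 = 107.5.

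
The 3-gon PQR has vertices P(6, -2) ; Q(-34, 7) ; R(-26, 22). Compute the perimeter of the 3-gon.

|PQ| = √((-40)² + (9)²) = √1681 = 41
|QR| = √((8)² + (15)²) = √289 = 17
|RP| = √((32)² + (-24)²) = √1600 = 40
Perimeter = 41 + 17 + 40 = 98.

98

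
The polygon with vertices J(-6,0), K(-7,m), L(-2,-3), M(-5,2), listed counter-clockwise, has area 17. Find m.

The doubled signed area Σ (x_i y_{i+1} − x_{i+1} y_i) is linear in m.
With m=0 it equals 14; the coefficient of m is -4 (from the two edges through K).
So -4·m + 14 = 2·17 = 34 ⇒ m = -5.

-5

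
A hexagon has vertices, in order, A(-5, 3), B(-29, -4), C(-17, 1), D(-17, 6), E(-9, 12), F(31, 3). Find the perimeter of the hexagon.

|AB| = √((-24)² + (-7)²) = √625 = 25
|BC| = √((12)² + (5)²) = √169 = 13
|CD| = √((0)² + (5)²) = √25 = 5
|DE| = √((8)² + (6)²) = √100 = 10
|EF| = √((40)² + (-9)²) = √1681 = 41
|FA| = √((-36)² + (0)²) = √1296 = 36
Perimeter = 25 + 13 + 5 + 10 + 41 + 36 = 130.

130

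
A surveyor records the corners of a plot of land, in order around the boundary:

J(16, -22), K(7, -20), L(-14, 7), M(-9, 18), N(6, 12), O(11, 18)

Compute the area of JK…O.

678

Apply the shoelace formula: 2A = Σ (x_i·y_{i+1} − x_{i+1}·y_i), indices taken mod 6.
Σ = (-166) + (-231) + (-189) + (-216) + (-24) + (-530) = -1356
Area = |Σ|/2 = 678.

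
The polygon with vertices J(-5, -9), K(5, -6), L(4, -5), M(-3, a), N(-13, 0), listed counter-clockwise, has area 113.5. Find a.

3

The doubled signed area Σ (x_i y_{i+1} − x_{i+1} y_i) is linear in a.
With a=0 it equals 176; the coefficient of a is 17 (from the two edges through M).
So 17·a + 176 = 2·113.5 = 227 ⇒ a = 3.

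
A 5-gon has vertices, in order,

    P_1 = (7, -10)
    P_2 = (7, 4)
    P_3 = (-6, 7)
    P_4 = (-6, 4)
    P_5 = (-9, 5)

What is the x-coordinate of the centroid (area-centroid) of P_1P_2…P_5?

1.372

Apply Gauss's area formula. First the cross-terms c_i = x_i·y_{i+1} − x_{i+1}·y_i:
  98, 73, 18, 6, 55  ⇒  2A = 250, A = 125.
Then Σ (x_i + x_{i+1})·c_i = 1029, so x̄ = 1029 / (6·125) = 1.372.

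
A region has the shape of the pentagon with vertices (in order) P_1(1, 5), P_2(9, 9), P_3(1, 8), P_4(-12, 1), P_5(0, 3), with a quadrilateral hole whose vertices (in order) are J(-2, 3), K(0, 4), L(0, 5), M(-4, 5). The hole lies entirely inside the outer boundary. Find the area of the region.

37.5

Outer boundary:
Apply the shoelace formula: 2A = Σ (x_i·y_{i+1} − x_{i+1}·y_i), indices taken mod 5.
Σ = (-36) + (63) + (97) + (-36) + (-3) = 85
Area = |Σ|/2 = 42.5.
Hole:
Apply the shoelace (surveyor's) formula: 2A = Σ (x_i·y_{i+1} − x_{i+1}·y_i), indices taken mod 4.
J→K: (-2)(4) − (0)(3) = -8
K→L: (0)(5) − (0)(4) = 0
L→M: (0)(5) − (-4)(5) = 20
M→J: (-4)(3) − (-2)(5) = -2
Σ = 10
Area = |Σ|/2 = 5.
Net area = 42.5 − 5 = 37.5.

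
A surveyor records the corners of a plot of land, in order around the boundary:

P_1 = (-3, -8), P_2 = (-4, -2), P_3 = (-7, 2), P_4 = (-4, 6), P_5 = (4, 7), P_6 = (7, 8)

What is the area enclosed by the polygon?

Apply Gauss's area formula: 2A = Σ (x_i·y_{i+1} − x_{i+1}·y_i), indices taken mod 6.
Cross-terms: -26, -22, -34, -52, -17, -32  ⇒  Σ = -183
Area = |Σ|/2 = 91.5.

91.5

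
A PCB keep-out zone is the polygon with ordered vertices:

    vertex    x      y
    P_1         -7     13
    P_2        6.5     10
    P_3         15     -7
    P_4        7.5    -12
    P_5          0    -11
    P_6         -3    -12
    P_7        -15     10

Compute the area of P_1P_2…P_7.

Apply Gauss's area formula: 2A = Σ (x_i·y_{i+1} − x_{i+1}·y_i), indices taken mod 7.
Cross-terms: -154.5, -195.5, -127.5, -82.5, -33, -210, -125  ⇒  Σ = -928
Area = |Σ|/2 = 464.

464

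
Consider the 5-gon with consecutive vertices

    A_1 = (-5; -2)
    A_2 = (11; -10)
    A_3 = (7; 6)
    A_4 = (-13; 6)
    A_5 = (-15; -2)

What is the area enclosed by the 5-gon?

A_1→A_2: (-5)(-10) − (11)(-2) = 72
A_2→A_3: (11)(6) − (7)(-10) = 136
A_3→A_4: (7)(6) − (-13)(6) = 120
A_4→A_5: (-13)(-2) − (-15)(6) = 116
A_5→A_1: (-15)(-2) − (-5)(-2) = 20
Σ = 464
Area = |Σ|/2 = 232.

232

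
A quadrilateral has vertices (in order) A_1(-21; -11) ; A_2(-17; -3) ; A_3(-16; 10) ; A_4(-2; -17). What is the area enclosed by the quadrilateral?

Cross-terms: -124, -218, 292, -335  ⇒  Σ = -385
Area = |Σ|/2 = 192.5.

192.5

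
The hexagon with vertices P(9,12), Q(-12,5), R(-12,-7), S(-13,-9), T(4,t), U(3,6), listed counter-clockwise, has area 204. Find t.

-1

Write out the shoelace sum; only the two edges meeting at T involve t:
2·Area = [((-13)·t − 4·(-9)) + (4·6 − 3·t)] + 332
       = -16·t + 392 = 408
⇒ t = -1.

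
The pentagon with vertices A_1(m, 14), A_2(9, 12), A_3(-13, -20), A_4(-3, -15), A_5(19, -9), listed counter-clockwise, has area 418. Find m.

13

Write out the shoelace sum; only the two edges meeting at A_1 involve m:
2·Area = [(19·14 − m·(-9)) + (m·12 − 9·14)] + 423
       = 21·m + 563 = 836
⇒ m = 13.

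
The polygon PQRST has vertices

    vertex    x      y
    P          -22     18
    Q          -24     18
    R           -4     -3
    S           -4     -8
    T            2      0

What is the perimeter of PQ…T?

|PQ| = √((-2)² + (0)²) = √4 = 2
|QR| = √((20)² + (-21)²) = √841 = 29
|RS| = √((0)² + (-5)²) = √25 = 5
|ST| = √((6)² + (8)²) = √100 = 10
|TP| = √((-24)² + (18)²) = √900 = 30
Perimeter = 2 + 29 + 5 + 10 + 30 = 76.

76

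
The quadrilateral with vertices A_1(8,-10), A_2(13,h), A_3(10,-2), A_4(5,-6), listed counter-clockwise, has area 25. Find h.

1

Write out the shoelace sum; only the two edges meeting at A_2 involve h:
2·Area = [(8·h − 13·(-10)) + (13·(-2) − 10·h)] + -52
       = -2·h + 52 = 50
⇒ h = 1.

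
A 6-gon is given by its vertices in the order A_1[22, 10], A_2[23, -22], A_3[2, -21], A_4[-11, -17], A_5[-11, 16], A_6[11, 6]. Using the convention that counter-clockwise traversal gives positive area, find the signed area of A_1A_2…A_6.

-1022.5

Apply the shoelace formula: 2A = Σ (x_i·y_{i+1} − x_{i+1}·y_i), indices taken mod 6.
Cross-terms: -714, -439, -265, -363, -242, -22  ⇒  Σ = -2045
Signed area = Σ/2 = -1022.5 (negative ⇒ clockwise traversal).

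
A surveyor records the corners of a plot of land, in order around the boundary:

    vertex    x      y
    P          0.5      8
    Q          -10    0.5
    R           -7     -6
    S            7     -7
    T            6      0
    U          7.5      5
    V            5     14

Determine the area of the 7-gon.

Cross-terms: 80.25, 63.5, 91, 42, 30, 80, 33  ⇒  Σ = 419.75
Area = |Σ|/2 = 209.875.

209.875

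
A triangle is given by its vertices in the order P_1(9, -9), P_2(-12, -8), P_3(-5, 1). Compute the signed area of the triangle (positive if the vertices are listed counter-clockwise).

-98

Apply Gauss's area formula: 2A = Σ (x_i·y_{i+1} − x_{i+1}·y_i), indices taken mod 3.
Σ = (-180) + (-52) + (36) = -196
Signed area = Σ/2 = -98 (negative ⇒ clockwise traversal).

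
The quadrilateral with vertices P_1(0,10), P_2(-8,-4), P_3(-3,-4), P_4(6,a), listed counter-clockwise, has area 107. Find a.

-10

Write out the shoelace sum; only the two edges meeting at P_4 involve a:
2·Area = [((-3)·a − 6·(-4)) + (6·10 − 0·a)] + 100
       = -3·a + 184 = 214
⇒ a = -10.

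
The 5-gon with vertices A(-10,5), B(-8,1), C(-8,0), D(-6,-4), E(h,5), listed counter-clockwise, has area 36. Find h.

Write out the shoelace sum; only the two edges meeting at E involve h:
2·Area = [((-6)·5 − h·(-4)) + (h·5 − (-10)·5)] + 70
       = 9·h + 90 = 72
⇒ h = -2.

-2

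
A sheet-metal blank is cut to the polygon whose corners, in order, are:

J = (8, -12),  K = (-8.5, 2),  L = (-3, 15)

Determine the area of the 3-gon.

145.75

Cross-terms: -86, -121.5, -84  ⇒  Σ = -291.5
Area = |Σ|/2 = 145.75.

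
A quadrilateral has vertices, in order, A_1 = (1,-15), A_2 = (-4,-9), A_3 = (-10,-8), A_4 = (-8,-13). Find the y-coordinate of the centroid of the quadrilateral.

-617/54

Apply the surveyor's formula. First the cross-terms c_i = x_i·y_{i+1} − x_{i+1}·y_i:
  -69, -58, 66, 133  ⇒  2A = 72, A = 36.
Then Σ (y_i + y_{i+1})·c_i = -2468, so ȳ = -2468 / (6·36) = -617/54.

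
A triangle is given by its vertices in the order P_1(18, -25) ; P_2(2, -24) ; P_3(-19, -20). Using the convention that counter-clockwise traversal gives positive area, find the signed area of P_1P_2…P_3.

Apply the surveyor's formula: 2A = Σ (x_i·y_{i+1} − x_{i+1}·y_i), indices taken mod 3.
Σ = (-382) + (-496) + (835) = -43
Signed area = Σ/2 = -21.5 (negative ⇒ clockwise traversal).

-21.5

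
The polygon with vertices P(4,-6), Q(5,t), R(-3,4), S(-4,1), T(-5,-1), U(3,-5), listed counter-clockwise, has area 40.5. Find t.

-3

Write out the shoelace sum; only the two edges meeting at Q involve t:
2·Area = [(4·t − 5·(-6)) + (5·4 − (-3)·t)] + 52
       = 7·t + 102 = 81
⇒ t = -3.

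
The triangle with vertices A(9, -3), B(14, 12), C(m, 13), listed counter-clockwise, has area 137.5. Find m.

The doubled signed area Σ (x_i y_{i+1} − x_{i+1} y_i) is linear in m.
With m=0 it equals 215; the coefficient of m is -15 (from the two edges through C).
So -15·m + 215 = 2·137.5 = 275 ⇒ m = -4.

-4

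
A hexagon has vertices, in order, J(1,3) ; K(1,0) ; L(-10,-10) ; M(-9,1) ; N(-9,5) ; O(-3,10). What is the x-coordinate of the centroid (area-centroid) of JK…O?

-1190/243

Apply the shoelace formula. First the cross-terms c_i = x_i·y_{i+1} − x_{i+1}·y_i:
  -3, -10, -100, -36, -75, -19  ⇒  2A = -243, A = -121.5.
Then Σ (x_i + x_{i+1})·c_i = 3570, so x̄ = 3570 / (6·(-121.5)) = -1190/243.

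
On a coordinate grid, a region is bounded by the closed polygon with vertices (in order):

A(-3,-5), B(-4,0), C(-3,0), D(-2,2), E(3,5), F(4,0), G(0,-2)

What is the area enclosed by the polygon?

A→B: (-3)(0) − (-4)(-5) = -20
B→C: (-4)(0) − (-3)(0) = 0
C→D: (-3)(2) − (-2)(0) = -6
D→E: (-2)(5) − (3)(2) = -16
E→F: (3)(0) − (4)(5) = -20
F→G: (4)(-2) − (0)(0) = -8
G→A: (0)(-5) − (-3)(-2) = -6
Σ = -76
Area = |Σ|/2 = 38.

38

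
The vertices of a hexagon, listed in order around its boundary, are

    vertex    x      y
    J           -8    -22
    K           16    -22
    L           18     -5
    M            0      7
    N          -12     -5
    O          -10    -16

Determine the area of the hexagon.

Apply the surveyor's formula: 2A = Σ (x_i·y_{i+1} − x_{i+1}·y_i), indices taken mod 6.
Σ = (528) + (316) + (126) + (84) + (142) + (92) = 1288
Area = |Σ|/2 = 644.

644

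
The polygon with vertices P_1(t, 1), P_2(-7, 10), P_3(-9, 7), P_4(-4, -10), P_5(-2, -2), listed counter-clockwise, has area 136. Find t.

The doubled signed area Σ (x_i y_{i+1} − x_{i+1} y_i) is linear in t.
With t=0 it equals 152; the coefficient of t is 12 (from the two edges through P_1).
So 12·t + 152 = 2·136 = 272 ⇒ t = 10.

10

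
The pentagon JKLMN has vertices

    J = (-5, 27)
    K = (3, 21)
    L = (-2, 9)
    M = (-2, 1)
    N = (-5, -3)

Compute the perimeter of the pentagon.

66

|JK| = √((8)² + (-6)²) = √100 = 10
|KL| = √((-5)² + (-12)²) = √169 = 13
|LM| = √((0)² + (-8)²) = √64 = 8
|MN| = √((-3)² + (-4)²) = √25 = 5
|NJ| = √((0)² + (30)²) = √900 = 30
Perimeter = 10 + 13 + 8 + 5 + 30 = 66.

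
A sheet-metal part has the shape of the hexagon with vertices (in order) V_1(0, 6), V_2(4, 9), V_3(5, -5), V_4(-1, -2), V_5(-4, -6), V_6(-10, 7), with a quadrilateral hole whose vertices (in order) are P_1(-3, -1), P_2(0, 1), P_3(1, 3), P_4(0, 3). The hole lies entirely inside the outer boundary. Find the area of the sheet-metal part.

123

Outer boundary:
V_1→V_2: (0)(9) − (4)(6) = -24
V_2→V_3: (4)(-5) − (5)(9) = -65
V_3→V_4: (5)(-2) − (-1)(-5) = -15
V_4→V_5: (-1)(-6) − (-4)(-2) = -2
V_5→V_6: (-4)(7) − (-10)(-6) = -88
V_6→V_1: (-10)(6) − (0)(7) = -60
Σ = -254
Area = |Σ|/2 = 127.
Hole:
Σ = (-3) + (-1) + (3) + (9) = 8
Area = |Σ|/2 = 4.
Net area = 127 − 4 = 123.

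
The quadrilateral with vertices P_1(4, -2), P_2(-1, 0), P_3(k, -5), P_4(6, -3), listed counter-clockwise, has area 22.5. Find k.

-4

Write out the shoelace sum; only the two edges meeting at P_3 involve k:
2·Area = [((-1)·(-5) − k·0) + (k·(-3) − 6·(-5))] + -2
       = -3·k + 33 = 45
⇒ k = -4.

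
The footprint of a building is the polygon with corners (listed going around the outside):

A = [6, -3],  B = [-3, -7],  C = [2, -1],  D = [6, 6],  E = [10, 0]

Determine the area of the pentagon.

Apply Gauss's area formula: 2A = Σ (x_i·y_{i+1} − x_{i+1}·y_i), indices taken mod 5.
A→B: (6)(-7) − (-3)(-3) = -51
B→C: (-3)(-1) − (2)(-7) = 17
C→D: (2)(6) − (6)(-1) = 18
D→E: (6)(0) − (10)(6) = -60
E→A: (10)(-3) − (6)(0) = -30
Σ = -106
Area = |Σ|/2 = 53.

53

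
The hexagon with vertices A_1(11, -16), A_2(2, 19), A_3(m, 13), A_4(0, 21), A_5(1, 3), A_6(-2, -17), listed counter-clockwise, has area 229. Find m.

2

Write out the shoelace sum; only the two edges meeting at A_3 involve m:
2·Area = [(2·13 − m·19) + (m·21 − 0·13)] + 428
       = 2·m + 454 = 458
⇒ m = 2.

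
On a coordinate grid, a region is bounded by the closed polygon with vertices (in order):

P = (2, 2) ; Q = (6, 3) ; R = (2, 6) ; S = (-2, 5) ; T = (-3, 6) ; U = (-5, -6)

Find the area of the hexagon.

49.5

Apply the shoelace formula: 2A = Σ (x_i·y_{i+1} − x_{i+1}·y_i), indices taken mod 6.
Σ = (-6) + (30) + (22) + (3) + (48) + (2) = 99
Area = |Σ|/2 = 49.5.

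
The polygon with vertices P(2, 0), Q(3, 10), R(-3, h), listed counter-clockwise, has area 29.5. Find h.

9

Write out the shoelace sum; only the two edges meeting at R involve h:
2·Area = [(3·h − (-3)·10) + ((-3)·0 − 2·h)] + 20
       = 1·h + 50 = 59
⇒ h = 9.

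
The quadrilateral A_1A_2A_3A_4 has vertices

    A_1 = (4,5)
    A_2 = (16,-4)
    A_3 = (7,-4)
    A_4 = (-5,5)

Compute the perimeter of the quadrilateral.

|A_1A_2| = √((12)² + (-9)²) = √225 = 15
|A_2A_3| = √((-9)² + (0)²) = √81 = 9
|A_3A_4| = √((-12)² + (9)²) = √225 = 15
|A_4A_1| = √((9)² + (0)²) = √81 = 9
Perimeter = 15 + 9 + 15 + 9 = 48.

48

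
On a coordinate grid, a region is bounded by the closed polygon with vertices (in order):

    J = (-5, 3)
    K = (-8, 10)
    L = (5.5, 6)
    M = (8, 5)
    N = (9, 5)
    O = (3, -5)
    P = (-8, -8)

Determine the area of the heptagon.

171.25

Apply Gauss's area formula: 2A = Σ (x_i·y_{i+1} − x_{i+1}·y_i), indices taken mod 7.
Cross-terms: -26, -103, -20.5, -5, -60, -64, -64  ⇒  Σ = -342.5
Area = |Σ|/2 = 171.25.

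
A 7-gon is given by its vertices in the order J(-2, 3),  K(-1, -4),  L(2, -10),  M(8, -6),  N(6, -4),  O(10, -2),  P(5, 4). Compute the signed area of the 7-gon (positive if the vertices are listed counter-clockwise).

101

Apply the shoelace formula: 2A = Σ (x_i·y_{i+1} − x_{i+1}·y_i), indices taken mod 7.
Cross-terms: 11, 18, 68, 4, 28, 50, 23  ⇒  Σ = 202
Signed area = Σ/2 = 101 (positive ⇒ counter-clockwise traversal).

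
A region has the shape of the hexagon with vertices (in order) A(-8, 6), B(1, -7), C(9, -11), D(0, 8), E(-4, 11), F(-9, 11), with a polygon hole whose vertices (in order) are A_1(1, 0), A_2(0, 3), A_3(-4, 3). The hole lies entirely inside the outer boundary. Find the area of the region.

Outer boundary:
Apply the shoelace (surveyor's) formula: 2A = Σ (x_i·y_{i+1} − x_{i+1}·y_i), indices taken mod 6.
Cross-terms: 50, 52, 72, 32, 55, 34  ⇒  Σ = 295
Area = |Σ|/2 = 147.5.
Hole:
Σ = (3) + (12) + (-3) = 12
Area = |Σ|/2 = 6.
Net area = 147.5 − 6 = 141.5.

141.5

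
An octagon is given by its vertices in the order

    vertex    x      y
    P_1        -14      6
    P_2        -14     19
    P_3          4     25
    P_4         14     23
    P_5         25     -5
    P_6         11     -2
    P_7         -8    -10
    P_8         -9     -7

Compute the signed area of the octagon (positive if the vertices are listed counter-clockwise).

Cross-terms: -182, -426, -258, -645, 5, -126, -34, -152  ⇒  Σ = -1818
Signed area = Σ/2 = -909 (negative ⇒ clockwise traversal).

-909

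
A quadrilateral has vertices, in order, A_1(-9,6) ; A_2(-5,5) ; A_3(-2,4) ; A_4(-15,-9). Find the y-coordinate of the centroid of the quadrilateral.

Apply the surveyor's formula. First the cross-terms c_i = x_i·y_{i+1} − x_{i+1}·y_i:
  -15, -10, 78, -171  ⇒  2A = -118, A = -59.
Then Σ (y_i + y_{i+1})·c_i = -132, so ȳ = -132 / (6·(-59)) = 22/59.

22/59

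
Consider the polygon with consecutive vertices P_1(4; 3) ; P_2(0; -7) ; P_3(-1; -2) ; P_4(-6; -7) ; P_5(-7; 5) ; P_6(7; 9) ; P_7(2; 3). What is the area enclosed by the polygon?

Σ = (-28) + (-7) + (-5) + (-79) + (-98) + (3) + (-6) = -220
Area = |Σ|/2 = 110.

110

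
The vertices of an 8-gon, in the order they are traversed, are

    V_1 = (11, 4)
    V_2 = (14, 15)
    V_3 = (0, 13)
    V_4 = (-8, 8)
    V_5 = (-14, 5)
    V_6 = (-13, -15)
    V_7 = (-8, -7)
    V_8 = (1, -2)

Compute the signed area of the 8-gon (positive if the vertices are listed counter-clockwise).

Apply the shoelace (surveyor's) formula: 2A = Σ (x_i·y_{i+1} − x_{i+1}·y_i), indices taken mod 8.
V_1→V_2: (11)(15) − (14)(4) = 109
V_2→V_3: (14)(13) − (0)(15) = 182
V_3→V_4: (0)(8) − (-8)(13) = 104
V_4→V_5: (-8)(5) − (-14)(8) = 72
V_5→V_6: (-14)(-15) − (-13)(5) = 275
V_6→V_7: (-13)(-7) − (-8)(-15) = -29
V_7→V_8: (-8)(-2) − (1)(-7) = 23
V_8→V_1: (1)(4) − (11)(-2) = 26
Σ = 762
Signed area = Σ/2 = 381 (positive ⇒ counter-clockwise traversal).

381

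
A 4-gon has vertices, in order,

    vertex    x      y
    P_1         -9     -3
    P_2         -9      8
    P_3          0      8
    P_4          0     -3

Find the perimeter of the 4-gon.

40

|P_1P_2| = √((0)² + (11)²) = √121 = 11
|P_2P_3| = √((9)² + (0)²) = √81 = 9
|P_3P_4| = √((0)² + (-11)²) = √121 = 11
|P_4P_1| = √((-9)² + (0)²) = √81 = 9
Perimeter = 11 + 9 + 11 + 9 = 40.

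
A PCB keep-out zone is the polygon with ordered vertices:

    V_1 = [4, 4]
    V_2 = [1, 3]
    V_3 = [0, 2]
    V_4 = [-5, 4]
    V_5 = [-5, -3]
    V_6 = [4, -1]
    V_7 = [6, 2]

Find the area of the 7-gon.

Σ = (8) + (2) + (10) + (35) + (17) + (14) + (16) = 102
Area = |Σ|/2 = 51.

51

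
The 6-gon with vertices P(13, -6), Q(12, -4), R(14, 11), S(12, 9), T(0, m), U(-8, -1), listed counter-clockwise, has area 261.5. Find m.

The doubled signed area Σ (x_i y_{i+1} − x_{i+1} y_i) is linear in m.
With m=0 it equals 263; the coefficient of m is 20 (from the two edges through T).
So 20·m + 263 = 2·261.5 = 523 ⇒ m = 13.

13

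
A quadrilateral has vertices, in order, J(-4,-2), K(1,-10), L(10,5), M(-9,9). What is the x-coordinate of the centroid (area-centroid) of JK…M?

Apply the shoelace (surveyor's) formula. First the cross-terms c_i = x_i·y_{i+1} − x_{i+1}·y_i:
  42, 105, 135, 54  ⇒  2A = 336, A = 168.
Then Σ (x_i + x_{i+1})·c_i = 462, so x̄ = 462 / (6·168) = 11/24.

11/24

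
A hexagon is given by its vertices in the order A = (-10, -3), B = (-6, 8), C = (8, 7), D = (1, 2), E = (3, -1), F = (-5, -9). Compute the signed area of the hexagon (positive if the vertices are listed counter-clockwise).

Apply the shoelace (surveyor's) formula: 2A = Σ (x_i·y_{i+1} − x_{i+1}·y_i), indices taken mod 6.
Cross-terms: -98, -106, 9, -7, -32, -75  ⇒  Σ = -309
Signed area = Σ/2 = -154.5 (negative ⇒ clockwise traversal).

-154.5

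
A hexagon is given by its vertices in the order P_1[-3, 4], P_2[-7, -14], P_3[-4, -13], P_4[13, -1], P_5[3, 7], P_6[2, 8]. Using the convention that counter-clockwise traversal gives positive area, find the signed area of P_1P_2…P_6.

207

Apply the surveyor's formula: 2A = Σ (x_i·y_{i+1} − x_{i+1}·y_i), indices taken mod 6.
P_1→P_2: (-3)(-14) − (-7)(4) = 70
P_2→P_3: (-7)(-13) − (-4)(-14) = 35
P_3→P_4: (-4)(-1) − (13)(-13) = 173
P_4→P_5: (13)(7) − (3)(-1) = 94
P_5→P_6: (3)(8) − (2)(7) = 10
P_6→P_1: (2)(4) − (-3)(8) = 32
Σ = 414
Signed area = Σ/2 = 207 (positive ⇒ counter-clockwise traversal).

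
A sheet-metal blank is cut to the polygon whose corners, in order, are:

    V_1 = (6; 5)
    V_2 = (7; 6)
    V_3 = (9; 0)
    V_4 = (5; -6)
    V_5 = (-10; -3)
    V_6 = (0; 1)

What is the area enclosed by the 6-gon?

99

Apply Gauss's area formula: 2A = Σ (x_i·y_{i+1} − x_{i+1}·y_i), indices taken mod 6.
Σ = (1) + (-54) + (-54) + (-75) + (-10) + (-6) = -198
Area = |Σ|/2 = 99.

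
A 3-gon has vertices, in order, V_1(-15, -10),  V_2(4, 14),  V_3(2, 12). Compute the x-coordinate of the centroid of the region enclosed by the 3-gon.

-3

Apply Gauss's area formula. First the cross-terms c_i = x_i·y_{i+1} − x_{i+1}·y_i:
  -170, 20, 160  ⇒  2A = 10, A = 5.
Then Σ (x_i + x_{i+1})·c_i = -90, so x̄ = -90 / (6·5) = -3.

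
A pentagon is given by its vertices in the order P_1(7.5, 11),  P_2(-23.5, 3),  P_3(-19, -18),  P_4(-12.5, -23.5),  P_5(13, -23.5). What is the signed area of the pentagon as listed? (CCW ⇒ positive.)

Apply the surveyor's formula: 2A = Σ (x_i·y_{i+1} − x_{i+1}·y_i), indices taken mod 5.
P_1→P_2: (7.5)(3) − (-23.5)(11) = 281
P_2→P_3: (-23.5)(-18) − (-19)(3) = 480
P_3→P_4: (-19)(-23.5) − (-12.5)(-18) = 221.5
P_4→P_5: (-12.5)(-23.5) − (13)(-23.5) = 599.25
P_5→P_1: (13)(11) − (7.5)(-23.5) = 319.25
Σ = 1901
Signed area = Σ/2 = 950.5 (positive ⇒ counter-clockwise traversal).

950.5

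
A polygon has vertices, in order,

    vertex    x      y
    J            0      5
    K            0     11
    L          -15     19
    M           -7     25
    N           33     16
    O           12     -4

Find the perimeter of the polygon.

|JK| = √((0)² + (6)²) = √36 = 6
|KL| = √((-15)² + (8)²) = √289 = 17
|LM| = √((8)² + (6)²) = √100 = 10
|MN| = √((40)² + (-9)²) = √1681 = 41
|NO| = √((-21)² + (-20)²) = √841 = 29
|OJ| = √((-12)² + (9)²) = √225 = 15
Perimeter = 6 + 17 + 10 + 41 + 29 + 15 = 118.

118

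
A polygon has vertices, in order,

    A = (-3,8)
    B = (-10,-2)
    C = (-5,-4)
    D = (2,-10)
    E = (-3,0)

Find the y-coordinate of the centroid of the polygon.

Apply the shoelace (surveyor's) formula. First the cross-terms c_i = x_i·y_{i+1} − x_{i+1}·y_i:
  86, 30, 58, -30, -24  ⇒  2A = 120, A = 60.
Then Σ (y_i + y_{i+1})·c_i = -368, so ȳ = -368 / (6·60) = -46/45.

-46/45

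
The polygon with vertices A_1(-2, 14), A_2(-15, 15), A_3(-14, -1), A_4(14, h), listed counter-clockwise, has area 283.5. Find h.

The doubled signed area Σ (x_i y_{i+1} − x_{i+1} y_i) is linear in h.
With h=0 it equals 615; the coefficient of h is -12 (from the two edges through A_4).
So -12·h + 615 = 2·283.5 = 567 ⇒ h = 4.

4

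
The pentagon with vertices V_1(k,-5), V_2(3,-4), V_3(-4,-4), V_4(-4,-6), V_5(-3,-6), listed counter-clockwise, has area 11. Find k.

Write out the shoelace sum; only the two edges meeting at V_1 involve k:
2·Area = [((-3)·(-5) − k·(-6)) + (k·(-4) − 3·(-5))] + -14
       = 2·k + 16 = 22
⇒ k = 3.

3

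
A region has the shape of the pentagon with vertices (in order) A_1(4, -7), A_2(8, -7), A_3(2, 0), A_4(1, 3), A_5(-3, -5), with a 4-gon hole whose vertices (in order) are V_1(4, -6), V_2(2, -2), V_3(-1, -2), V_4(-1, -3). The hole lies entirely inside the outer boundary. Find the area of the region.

Outer boundary:
Apply the surveyor's formula: 2A = Σ (x_i·y_{i+1} − x_{i+1}·y_i), indices taken mod 5.
Cross-terms: 28, 14, 6, 4, 41  ⇒  Σ = 93
Area = |Σ|/2 = 46.5.
Hole:
Apply Gauss's area formula: 2A = Σ (x_i·y_{i+1} − x_{i+1}·y_i), indices taken mod 4.
Cross-terms: 4, -6, 1, 18  ⇒  Σ = 17
Area = |Σ|/2 = 8.5.
Net area = 46.5 − 8.5 = 38.

38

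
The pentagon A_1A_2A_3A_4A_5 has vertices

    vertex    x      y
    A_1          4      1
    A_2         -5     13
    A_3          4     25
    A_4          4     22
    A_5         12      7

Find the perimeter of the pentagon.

60

|A_1A_2| = √((-9)² + (12)²) = √225 = 15
|A_2A_3| = √((9)² + (12)²) = √225 = 15
|A_3A_4| = √((0)² + (-3)²) = √9 = 3
|A_4A_5| = √((8)² + (-15)²) = √289 = 17
|A_5A_1| = √((-8)² + (-6)²) = √100 = 10
Perimeter = 15 + 15 + 3 + 17 + 10 = 60.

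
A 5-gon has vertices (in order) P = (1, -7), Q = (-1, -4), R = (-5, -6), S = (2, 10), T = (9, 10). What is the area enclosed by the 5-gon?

Σ = (-11) + (-14) + (-38) + (-70) + (-73) = -206
Area = |Σ|/2 = 103.

103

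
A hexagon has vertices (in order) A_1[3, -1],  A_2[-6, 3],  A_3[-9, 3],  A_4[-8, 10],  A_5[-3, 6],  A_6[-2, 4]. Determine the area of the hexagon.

Apply the surveyor's formula: 2A = Σ (x_i·y_{i+1} − x_{i+1}·y_i), indices taken mod 6.
Σ = (3) + (9) + (-66) + (-18) + (0) + (-10) = -82
Area = |Σ|/2 = 41.

41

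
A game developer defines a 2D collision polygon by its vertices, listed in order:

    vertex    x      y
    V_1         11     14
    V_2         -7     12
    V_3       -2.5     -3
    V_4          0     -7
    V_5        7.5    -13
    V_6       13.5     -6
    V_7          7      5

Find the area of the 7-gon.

Apply the surveyor's formula: 2A = Σ (x_i·y_{i+1} − x_{i+1}·y_i), indices taken mod 7.
Σ = (230) + (51) + (17.5) + (52.5) + (130.5) + (109.5) + (43) = 634
Area = |Σ|/2 = 317.

317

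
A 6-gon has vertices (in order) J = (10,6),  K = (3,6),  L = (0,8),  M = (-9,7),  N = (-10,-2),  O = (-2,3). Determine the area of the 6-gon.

75

Σ = (42) + (24) + (72) + (88) + (-34) + (-42) = 150
Area = |Σ|/2 = 75.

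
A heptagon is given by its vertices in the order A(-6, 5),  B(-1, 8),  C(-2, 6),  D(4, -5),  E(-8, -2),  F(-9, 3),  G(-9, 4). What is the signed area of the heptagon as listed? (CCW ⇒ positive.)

Σ = (-43) + (10) + (-14) + (-48) + (-42) + (-9) + (-21) = -167
Signed area = Σ/2 = -83.5 (negative ⇒ clockwise traversal).

-83.5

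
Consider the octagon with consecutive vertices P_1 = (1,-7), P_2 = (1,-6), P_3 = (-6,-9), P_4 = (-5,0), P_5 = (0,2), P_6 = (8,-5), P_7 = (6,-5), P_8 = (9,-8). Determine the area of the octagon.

91.5

Apply Gauss's area formula: 2A = Σ (x_i·y_{i+1} − x_{i+1}·y_i), indices taken mod 8.
Cross-terms: 1, -45, -45, -10, -16, -10, -3, -55  ⇒  Σ = -183
Area = |Σ|/2 = 91.5.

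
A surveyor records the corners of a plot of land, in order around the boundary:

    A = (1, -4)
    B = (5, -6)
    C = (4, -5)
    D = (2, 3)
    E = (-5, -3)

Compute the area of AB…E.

33.5

Apply Gauss's area formula: 2A = Σ (x_i·y_{i+1} − x_{i+1}·y_i), indices taken mod 5.
A→B: (1)(-6) − (5)(-4) = 14
B→C: (5)(-5) − (4)(-6) = -1
C→D: (4)(3) − (2)(-5) = 22
D→E: (2)(-3) − (-5)(3) = 9
E→A: (-5)(-4) − (1)(-3) = 23
Σ = 67
Area = |Σ|/2 = 33.5.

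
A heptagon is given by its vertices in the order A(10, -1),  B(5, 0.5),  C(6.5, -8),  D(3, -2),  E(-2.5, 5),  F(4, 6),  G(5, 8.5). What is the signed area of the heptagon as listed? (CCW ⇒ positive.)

-66.625

Apply the shoelace (surveyor's) formula: 2A = Σ (x_i·y_{i+1} − x_{i+1}·y_i), indices taken mod 7.
Σ = (10) + (-43.25) + (11) + (10) + (-35) + (4) + (-90) = -133.25
Signed area = Σ/2 = -66.625 (negative ⇒ clockwise traversal).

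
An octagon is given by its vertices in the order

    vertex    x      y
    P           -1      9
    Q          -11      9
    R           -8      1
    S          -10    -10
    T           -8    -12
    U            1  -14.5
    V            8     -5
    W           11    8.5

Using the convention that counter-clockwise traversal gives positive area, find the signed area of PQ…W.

375.25

Apply the surveyor's formula: 2A = Σ (x_i·y_{i+1} − x_{i+1}·y_i), indices taken mod 8.
P→Q: (-1)(9) − (-11)(9) = 90
Q→R: (-11)(1) − (-8)(9) = 61
R→S: (-8)(-10) − (-10)(1) = 90
S→T: (-10)(-12) − (-8)(-10) = 40
T→U: (-8)(-14.5) − (1)(-12) = 128
U→V: (1)(-5) − (8)(-14.5) = 111
V→W: (8)(8.5) − (11)(-5) = 123
W→P: (11)(9) − (-1)(8.5) = 107.5
Σ = 750.5
Signed area = Σ/2 = 375.25 (positive ⇒ counter-clockwise traversal).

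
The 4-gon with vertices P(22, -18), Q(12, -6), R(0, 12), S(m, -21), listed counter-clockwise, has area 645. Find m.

-20

The doubled signed area Σ (x_i y_{i+1} − x_{i+1} y_i) is linear in m.
With m=0 it equals 690; the coefficient of m is -30 (from the two edges through S).
So -30·m + 690 = 2·645 = 1290 ⇒ m = -20.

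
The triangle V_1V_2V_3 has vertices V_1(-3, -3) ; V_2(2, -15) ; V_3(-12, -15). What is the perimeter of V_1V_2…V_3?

42

|V_1V_2| = √((5)² + (-12)²) = √169 = 13
|V_2V_3| = √((-14)² + (0)²) = √196 = 14
|V_3V_1| = √((9)² + (12)²) = √225 = 15
Perimeter = 13 + 14 + 15 = 42.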